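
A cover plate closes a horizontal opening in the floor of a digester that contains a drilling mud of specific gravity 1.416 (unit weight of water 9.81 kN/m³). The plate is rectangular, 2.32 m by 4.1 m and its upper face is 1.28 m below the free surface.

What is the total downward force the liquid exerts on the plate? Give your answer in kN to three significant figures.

F ≈ 169 kN

γ = 1.416 × 9.81 = 13.89096 kN/m³.
The plate is horizontal, so pressure is uniform at p = γ·h = 13.89096 × 1.28 = 17.7804 kN/m².
A = 2.32 × 4.1 = 9.512 m².
F = p·A = 17.7804 × 9.512 = 169.127 kN.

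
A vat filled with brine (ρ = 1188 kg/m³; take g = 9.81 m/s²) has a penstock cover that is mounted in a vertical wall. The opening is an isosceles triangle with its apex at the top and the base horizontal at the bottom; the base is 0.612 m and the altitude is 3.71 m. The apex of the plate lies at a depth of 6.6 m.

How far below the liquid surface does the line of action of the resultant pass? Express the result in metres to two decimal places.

γ = ρg = 1188 × 9.81 / 1000 = 11.65428 kN/m³.
With the apex up, the centroid sits 2h/3 = 2 × 3.71/3 = 2.47333 m below the apex, so the centroid depth is h_c = 6.6 + 2.47333 = 9.07333 m.
A = ½ × 0.612 × 3.71 = 1.13526 m².
Resultant F = γ·h_c·A = 11.65428 × 9.07333 × 1.13526 = 120.046 kN.
I_c = b·h³/36 = 0.612 × 3.71³/36 = 0.868102 m⁴.
Centre of pressure: y_p = y_c + I_c/(y_c·A) = 9.07333 + 0.868102/(9.07333 × 1.13526) = 9.07333 + 0.0842769 = 9.15761 m along the plane.

h_p = 9.16 m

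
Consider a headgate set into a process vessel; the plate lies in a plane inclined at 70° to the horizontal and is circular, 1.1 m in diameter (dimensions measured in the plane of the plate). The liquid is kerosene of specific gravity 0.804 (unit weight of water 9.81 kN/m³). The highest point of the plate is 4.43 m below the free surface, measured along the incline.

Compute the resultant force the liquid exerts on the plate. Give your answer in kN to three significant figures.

F ≈ 35.1 kN

γ = 0.804 × 9.81 = 7.88724 kN/m³.
Let θ = 70° be the plate's angle to the horizontal; measure y along the incline from where the plane meets the free surface. Vertical depth h = y·sinθ with sinθ = 0.939693.
The centroid is at the centre, 0.55 m below the top of the plate, so y_c = 4.43 + 0.55 = 4.98 m and h_c = 4.98 × 0.939693 = 4.67967 m.
A = π(0.55)² = 0.950332 m².
Resultant F = γ·h_c·A = 7.88724 × 4.67967 × 0.950332 = 35.0765 kN.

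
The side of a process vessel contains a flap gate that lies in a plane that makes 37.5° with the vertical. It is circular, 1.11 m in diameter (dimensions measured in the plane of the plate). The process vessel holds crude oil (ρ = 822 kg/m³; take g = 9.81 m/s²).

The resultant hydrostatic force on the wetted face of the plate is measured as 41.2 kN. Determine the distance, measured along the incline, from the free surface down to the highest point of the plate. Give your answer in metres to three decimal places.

y_top ≈ 6.100 m

γ = ρg = 822 × 9.81 / 1000 = 8.06382 kN/m³.
A = π(0.555)² = 0.967689 m².
From F = γ·h_c·A, the centroid depth is h_c = 41.2/(8.06382 × 0.967689) = 5.27984 m.
The plate makes 37.5° with the vertical, i.e. θ = 90° − 37.5° = 52.5° to the horizontal. Measuring y along the incline from the free-surface line, vertical depth h = y·sinθ with sinθ = 0.793353.
Along the incline, y_c = h_c/sinθ = 5.27984/0.793353 = 6.6551 m.
The centroid is at the centre, 0.555 m below the top of the plate, so the highest point sits at y_top = 6.6551 − 0.555 = 6.1001 m along the incline.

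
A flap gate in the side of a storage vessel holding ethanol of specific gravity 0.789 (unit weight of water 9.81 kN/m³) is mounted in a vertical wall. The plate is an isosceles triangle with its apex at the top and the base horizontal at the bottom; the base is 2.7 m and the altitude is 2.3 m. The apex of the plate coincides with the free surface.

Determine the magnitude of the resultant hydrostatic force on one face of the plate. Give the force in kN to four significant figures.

γ = 0.789 × 9.81 = 7.74009 kN/m³.
With the apex up, the centroid sits 2h/3 = 2 × 2.3/3 = 1.53333 m below the apex, so the centroid depth is h_c = 1.53333 m.
A = ½ × 2.7 × 2.3 = 3.105 m².
Resultant F = γ·h_c·A = 7.74009 × 1.53333 × 3.105 = 36.8505 kN.

F ≈ 36.85 kN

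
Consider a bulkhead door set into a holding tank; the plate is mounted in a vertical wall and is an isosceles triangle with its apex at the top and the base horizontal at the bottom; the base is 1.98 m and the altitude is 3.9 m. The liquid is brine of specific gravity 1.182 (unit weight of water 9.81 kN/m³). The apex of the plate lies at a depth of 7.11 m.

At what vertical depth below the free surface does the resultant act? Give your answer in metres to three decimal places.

γ = 1.182 × 9.81 = 11.59542 kN/m³.
With the apex up, the centroid sits 2h/3 = 2 × 3.9/3 = 2.6 m below the apex, so the centroid depth is h_c = 7.11 + 2.6 = 9.71 m.
A = ½ × 1.98 × 3.9 = 3.861 m².
Resultant F = γ·h_c·A = 11.59542 × 9.71 × 3.861 = 434.716 kN.
I_c = b·h³/36 = 1.98 × 3.9³/36 = 3.26254 m⁴.
Centre of pressure: y_p = y_c + I_c/(y_c·A) = 9.71 + 3.26254/(9.71 × 3.861) = 9.71 + 0.0870236 = 9.79702 m along the plane.

h_p = 9.797 m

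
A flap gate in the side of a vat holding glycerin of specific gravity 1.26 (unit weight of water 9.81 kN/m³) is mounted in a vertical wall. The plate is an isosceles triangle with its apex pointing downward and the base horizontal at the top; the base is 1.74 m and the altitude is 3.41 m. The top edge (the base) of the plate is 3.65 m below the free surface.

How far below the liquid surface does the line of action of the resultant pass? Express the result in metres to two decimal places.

h_p = 4.92 m

γ = 1.26 × 9.81 = 12.3606 kN/m³.
With the apex down, the centroid sits h/3 = 3.41/3 = 1.13667 m below the base (the top edge), so the centroid depth is h_c = 3.65 + 1.13667 = 4.78667 m.
A = ½ × 1.74 × 3.41 = 2.9667 m².
Resultant F = γ·h_c·A = 12.3606 × 4.78667 × 2.9667 = 175.528 kN.
I_c = b·h³/36 = 1.74 × 3.41³/36 = 1.9165 m⁴.
Centre of pressure: y_p = y_c + I_c/(y_c·A) = 4.78667 + 1.9165/(4.78667 × 2.9667) = 4.78667 + 0.134959 = 4.92163 m along the plane.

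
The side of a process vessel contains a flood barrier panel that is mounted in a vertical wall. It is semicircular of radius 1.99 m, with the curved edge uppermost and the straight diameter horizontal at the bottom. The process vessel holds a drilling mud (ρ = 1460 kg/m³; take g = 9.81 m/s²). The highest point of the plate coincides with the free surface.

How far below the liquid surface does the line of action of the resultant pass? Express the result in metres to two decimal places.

h_p = 1.39 m

γ = ρg = 1460 × 9.81 / 1000 = 14.3226 kN/m³.
The centroid lies 4r/(3π) = 0.844582 m above the diameter, so r − 4r/(3π) = 1.99 − 0.844582 = 1.14542 m below the topmost point, so the centroid depth is h_c = 1.14542 m.
A = πr²/2 = π × 1.99²/2 = 6.22051 m².
Resultant F = γ·h_c·A = 14.3226 × 1.14542 × 6.22051 = 102.05 kN.
I_c = (π/8 − 8/(9π))·r⁴ = 0.109757 × 1.99⁴ = 1.72125 m⁴.
Centre of pressure: y_p = y_c + I_c/(y_c·A) = 1.14542 + 1.72125/(1.14542 × 6.22051) = 1.14542 + 0.241576 = 1.387 m along the plane.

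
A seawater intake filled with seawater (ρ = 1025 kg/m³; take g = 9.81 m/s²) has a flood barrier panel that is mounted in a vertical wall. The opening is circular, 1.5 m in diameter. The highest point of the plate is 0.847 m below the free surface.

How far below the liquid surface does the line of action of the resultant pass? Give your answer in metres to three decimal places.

h_p = 1.685 m

γ = ρg = 1025 × 9.81 / 1000 = 10.05525 kN/m³.
The centroid is at the centre, 0.75 m below the top of the plate, so the centroid depth is h_c = 0.847 + 0.75 = 1.597 m.
A = π(0.75)² = 1.76715 m².
Resultant F = γ·h_c·A = 10.05525 × 1.597 × 1.76715 = 28.3773 kN.
I_c = πr⁴/4 = π × 0.75⁴/4 = 0.248505 m⁴.
Centre of pressure: y_p = y_c + I_c/(y_c·A) = 1.597 + 0.248505/(1.597 × 1.76715) = 1.597 + 0.0880556 = 1.68506 m along the plane.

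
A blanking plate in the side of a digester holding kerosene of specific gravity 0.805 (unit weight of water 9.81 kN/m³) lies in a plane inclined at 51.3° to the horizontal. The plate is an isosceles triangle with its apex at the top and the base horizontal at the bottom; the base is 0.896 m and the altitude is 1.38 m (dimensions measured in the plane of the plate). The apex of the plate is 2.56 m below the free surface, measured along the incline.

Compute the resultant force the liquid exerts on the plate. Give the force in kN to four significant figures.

γ = 0.805 × 9.81 = 7.89705 kN/m³.
Let θ = 51.3° be the plate's angle to the horizontal; measure y along the incline from where the plane meets the free surface. Vertical depth h = y·sinθ with sinθ = 0.780430.
With the apex up, the centroid sits 2h/3 = 2 × 1.38/3 = 0.92 m below the apex, so y_c = 2.56 + 0.92 = 3.48 m and h_c = 3.48 × 0.780430 = 2.7159 m.
A = ½ × 0.896 × 1.38 = 0.61824 m².
Resultant F = γ·h_c·A = 7.89705 × 2.7159 × 0.61824 = 13.2598 kN.

F ≈ 13.26 kN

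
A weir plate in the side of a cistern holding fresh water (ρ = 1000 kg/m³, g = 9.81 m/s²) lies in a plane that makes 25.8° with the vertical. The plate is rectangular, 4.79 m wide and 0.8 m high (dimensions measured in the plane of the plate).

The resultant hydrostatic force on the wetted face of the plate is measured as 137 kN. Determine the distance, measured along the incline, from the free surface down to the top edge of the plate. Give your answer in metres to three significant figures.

y_top ≈ 3.65 m

γ = ρg = 1000 × 9.81 = 9810 N/m³ = 9.81 kN/m³.
A = 4.79 × 0.8 = 3.832 m².
From F = γ·h_c·A, the centroid depth is h_c = 137/(9.81 × 3.832) = 3.6444 m.
The plate makes 25.8° with the vertical, i.e. θ = 90° − 25.8° = 64.2° to the horizontal. Measuring y along the incline from the free-surface line, vertical depth h = y·sinθ with sinθ = 0.900319.
Along the incline, y_c = h_c/sinθ = 3.6444/0.900319 = 4.0479 m.
The centroid lies 0.8/2 = 0.4 m below the top edge, so the top edge sits at y_top = 4.0479 − 0.4 = 3.6479 m along the incline.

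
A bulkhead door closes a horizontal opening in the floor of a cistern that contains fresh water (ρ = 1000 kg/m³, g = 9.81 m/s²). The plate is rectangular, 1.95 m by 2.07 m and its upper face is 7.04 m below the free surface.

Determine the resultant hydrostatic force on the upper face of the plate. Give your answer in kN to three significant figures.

γ = ρg = 1000 × 9.81 = 9810 N/m³ = 9.81 kN/m³.
The plate is horizontal, so pressure is uniform at p = γ·h = 9.81 × 7.04 = 69.0624 kN/m².
A = 1.95 × 2.07 = 4.0365 m².
F = p·A = 69.0624 × 4.0365 = 278.77 kN.

F ≈ 279 kN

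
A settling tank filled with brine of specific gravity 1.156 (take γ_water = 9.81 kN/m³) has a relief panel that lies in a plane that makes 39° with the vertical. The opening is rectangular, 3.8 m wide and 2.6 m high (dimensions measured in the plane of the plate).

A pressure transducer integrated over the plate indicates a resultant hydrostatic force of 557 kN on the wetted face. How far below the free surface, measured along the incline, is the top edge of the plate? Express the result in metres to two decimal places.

y_top ≈ 5.10 m

γ = 1.156 × 9.81 = 11.34036 kN/m³.
A = 3.8 × 2.6 = 9.88 m².
From F = γ·h_c·A, the centroid depth is h_c = 557/(11.34036 × 9.88) = 4.97132 m.
The plate makes 39° with the vertical, i.e. θ = 90° − 39° = 51° to the horizontal. Measuring y along the incline from the free-surface line, vertical depth h = y·sinθ with sinθ = 0.777146.
Along the incline, y_c = h_c/sinθ = 4.97132/0.777146 = 6.39689 m.
The centroid lies 2.6/2 = 1.3 m below the top edge, so the top edge sits at y_top = 6.39689 − 1.3 = 5.09689 m along the incline.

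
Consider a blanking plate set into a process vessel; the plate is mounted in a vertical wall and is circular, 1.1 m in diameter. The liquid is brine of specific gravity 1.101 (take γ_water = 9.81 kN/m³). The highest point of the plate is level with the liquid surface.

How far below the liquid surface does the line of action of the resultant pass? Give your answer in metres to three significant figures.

h_p = 0.688 m

γ = 1.101 × 9.81 = 10.80081 kN/m³.
The centroid is at the centre, 0.55 m below the top of the plate, so the centroid depth is h_c = 0.55 m.
A = π(0.55)² = 0.950332 m².
Resultant F = γ·h_c·A = 10.80081 × 0.55 × 0.950332 = 5.6454 kN.
I_c = πr⁴/4 = π × 0.55⁴/4 = 0.0718688 m⁴.
Centre of pressure: y_p = y_c + I_c/(y_c·A) = 0.55 + 0.0718688/(0.55 × 0.950332) = 0.55 + 0.1375 = 0.6875 m along the plane.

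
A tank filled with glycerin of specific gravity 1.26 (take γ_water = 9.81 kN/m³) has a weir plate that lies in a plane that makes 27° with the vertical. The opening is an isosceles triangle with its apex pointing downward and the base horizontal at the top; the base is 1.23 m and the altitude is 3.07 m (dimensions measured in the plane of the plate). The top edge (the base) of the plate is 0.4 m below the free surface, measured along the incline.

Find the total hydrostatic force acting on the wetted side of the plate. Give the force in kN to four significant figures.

F ≈ 29.60 kN

γ = 1.26 × 9.81 = 12.3606 kN/m³.
The plate makes 27° with the vertical, i.e. θ = 90° − 27° = 63° to the horizontal. Measuring y along the incline from the free-surface line, vertical depth h = y·sinθ with sinθ = 0.891007.
With the apex down, the centroid sits h/3 = 3.07/3 = 1.02333 m below the base (the top edge), so y_c = 0.4 + 1.02333 = 1.42333 m and h_c = 1.42333 × 0.891007 = 1.2682 m.
A = ½ × 1.23 × 3.07 = 1.88805 m².
Resultant F = γ·h_c·A = 12.3606 × 1.2682 × 1.88805 = 29.5965 kN.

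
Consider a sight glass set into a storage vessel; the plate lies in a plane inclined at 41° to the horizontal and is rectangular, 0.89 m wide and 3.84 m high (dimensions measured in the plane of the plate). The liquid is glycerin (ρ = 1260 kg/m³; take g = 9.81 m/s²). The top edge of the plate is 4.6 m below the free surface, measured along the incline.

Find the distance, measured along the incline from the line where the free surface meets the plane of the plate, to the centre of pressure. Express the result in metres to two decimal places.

γ = ρg = 1260 × 9.81 / 1000 = 12.3606 kN/m³.
Let θ = 41° be the plate's angle to the horizontal; measure y along the incline from where the plane meets the free surface. Vertical depth h = y·sinθ with sinθ = 0.656059.
The centroid lies 3.84/2 = 1.92 m below the top edge, so y_c = 4.6 + 1.92 = 6.52 m and h_c = 6.52 × 0.656059 = 4.2775 m.
A = 0.89 × 3.84 = 3.4176 m².
Resultant F = γ·h_c·A = 12.3606 × 4.2775 × 3.4176 = 180.697 kN.
I_c = b·h³/12 = 0.89 × 3.84³/12 = 4.19955 m⁴.
Centre of pressure: y_p = y_c + I_c/(y_c·A) = 6.52 + 4.19955/(6.52 × 3.4176) = 6.52 + 0.188466 = 6.70847 m along the plane.

y_p = 6.71 m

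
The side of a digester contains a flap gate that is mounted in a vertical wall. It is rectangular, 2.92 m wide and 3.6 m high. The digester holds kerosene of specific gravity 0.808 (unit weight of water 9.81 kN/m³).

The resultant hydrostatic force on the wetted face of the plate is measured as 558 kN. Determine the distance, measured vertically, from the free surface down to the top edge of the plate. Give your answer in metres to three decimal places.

d_top ≈ 4.897 m

γ = 0.808 × 9.81 = 7.92648 kN/m³.
A = 2.92 × 3.6 = 10.512 m².
From F = γ·h_c·A, the centroid depth is h_c = 558/(7.92648 × 10.512) = 6.69682 m.
The centroid lies 3.6/2 = 1.8 m below the top edge, so the top edge sits at h_top = 6.69682 − 1.8 = 4.89682 m below the surface.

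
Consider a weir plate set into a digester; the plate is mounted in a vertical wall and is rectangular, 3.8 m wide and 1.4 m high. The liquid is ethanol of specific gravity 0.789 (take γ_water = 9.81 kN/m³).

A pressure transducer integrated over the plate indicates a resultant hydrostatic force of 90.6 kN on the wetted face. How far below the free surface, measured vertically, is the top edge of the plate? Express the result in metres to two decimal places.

γ = 0.789 × 9.81 = 7.74009 kN/m³.
A = 3.8 × 1.4 = 5.32 m².
From F = γ·h_c·A, the centroid depth is h_c = 90.6/(7.74009 × 5.32) = 2.20024 m.
The centroid lies 1.4/2 = 0.7 m below the top edge, so the top edge sits at h_top = 2.20024 − 0.7 = 1.50024 m below the surface.

d_top ≈ 1.50 m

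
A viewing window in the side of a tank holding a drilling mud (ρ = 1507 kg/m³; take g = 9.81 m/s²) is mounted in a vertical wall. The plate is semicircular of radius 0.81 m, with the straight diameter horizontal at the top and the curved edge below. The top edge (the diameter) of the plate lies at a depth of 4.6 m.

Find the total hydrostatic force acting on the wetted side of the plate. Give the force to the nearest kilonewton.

γ = ρg = 1507 × 9.81 / 1000 = 14.78367 kN/m³.
The centroid of a semicircle lies 4r/(3π) = 0.343775 m from the diameter, here below the top edge, so the centroid depth is h_c = 4.6 + 0.343775 = 4.94377 m.
A = πr²/2 = π × 0.81²/2 = 1.0306 m².
Resultant F = γ·h_c·A = 14.78367 × 4.94377 × 1.0306 = 75.3235 kN.

F ≈ 75 kN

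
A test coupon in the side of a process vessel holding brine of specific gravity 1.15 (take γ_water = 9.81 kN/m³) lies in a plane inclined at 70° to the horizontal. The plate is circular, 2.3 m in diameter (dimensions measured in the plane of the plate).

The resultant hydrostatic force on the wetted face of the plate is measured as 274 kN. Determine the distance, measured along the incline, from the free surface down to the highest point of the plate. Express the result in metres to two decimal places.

y_top ≈ 5.07 m

γ = 1.15 × 9.81 = 11.2815 kN/m³.
A = π(1.15)² = 4.15476 m².
From F = γ·h_c·A, the centroid depth is h_c = 274/(11.2815 × 4.15476) = 5.84572 m.
Let θ = 70° be the plate's angle to the horizontal; measure y along the incline from where the plane meets the free surface. Vertical depth h = y·sinθ with sinθ = 0.939693.
Along the incline, y_c = h_c/sinθ = 5.84572/0.939693 = 6.22088 m.
The centroid is at the centre, 1.15 m below the top of the plate, so the highest point sits at y_top = 6.22088 − 1.15 = 5.07088 m along the incline.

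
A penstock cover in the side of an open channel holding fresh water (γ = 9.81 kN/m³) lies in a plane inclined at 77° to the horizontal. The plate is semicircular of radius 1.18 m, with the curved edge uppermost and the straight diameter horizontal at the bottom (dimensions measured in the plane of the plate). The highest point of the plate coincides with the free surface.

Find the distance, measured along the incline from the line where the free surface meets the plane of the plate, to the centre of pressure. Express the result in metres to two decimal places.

y_p = 0.82 m

γ = 9.81 kN/m³.
Let θ = 77° be the plate's angle to the horizontal; measure y along the incline from where the plane meets the free surface. Vertical depth h = y·sinθ with sinθ = 0.974370.
The centroid lies 4r/(3π) = 0.500808 m above the diameter, so r − 4r/(3π) = 1.18 − 0.500808 = 0.679192 m below the topmost point, so y_c = 0.679192 m and h_c = 0.679192 × 0.974370 = 0.661784 m.
A = πr²/2 = π × 1.18²/2 = 2.18718 m².
Resultant F = γ·h_c·A = 9.81 × 0.661784 × 2.18718 = 14.1994 kN.
I_c = (π/8 − 8/(9π))·r⁴ = 0.109757 × 1.18⁴ = 0.212794 m⁴.
Centre of pressure: y_p = y_c + I_c/(y_c·A) = 0.679192 + 0.212794/(0.679192 × 2.18718) = 0.679192 + 0.143246 = 0.822438 m along the plane.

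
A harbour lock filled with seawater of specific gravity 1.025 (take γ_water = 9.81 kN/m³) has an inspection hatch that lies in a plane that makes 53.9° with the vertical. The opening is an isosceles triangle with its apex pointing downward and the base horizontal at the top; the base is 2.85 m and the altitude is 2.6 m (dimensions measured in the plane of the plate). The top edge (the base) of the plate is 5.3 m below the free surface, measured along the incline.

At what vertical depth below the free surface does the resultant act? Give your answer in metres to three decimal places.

h_p = 3.669 m

γ = 1.025 × 9.81 = 10.05525 kN/m³.
The plate makes 53.9° with the vertical, i.e. θ = 90° − 53.9° = 36.1° to the horizontal. Measuring y along the incline from the free-surface line, vertical depth h = y·sinθ with sinθ = 0.589196.
With the apex down, the centroid sits h/3 = 2.6/3 = 0.866667 m below the base (the top edge), so y_c = 5.3 + 0.866667 = 6.16667 m and h_c = 6.16667 × 0.589196 = 3.63338 m.
A = ½ × 2.85 × 2.6 = 3.705 m².
Resultant F = γ·h_c·A = 10.05525 × 3.63338 × 3.705 = 135.36 kN.
I_c = b·h³/36 = 2.85 × 2.6³/36 = 1.39143 m⁴.
Centre of pressure: y_p = y_c + I_c/(y_c·A) = 6.16667 + 1.39143/(6.16667 × 3.705) = 6.16667 + 0.0609007 = 6.22757 m along the plane.
Vertically, h_p = y_p·sinθ = 6.22757 × 0.589196 = 3.66926 m.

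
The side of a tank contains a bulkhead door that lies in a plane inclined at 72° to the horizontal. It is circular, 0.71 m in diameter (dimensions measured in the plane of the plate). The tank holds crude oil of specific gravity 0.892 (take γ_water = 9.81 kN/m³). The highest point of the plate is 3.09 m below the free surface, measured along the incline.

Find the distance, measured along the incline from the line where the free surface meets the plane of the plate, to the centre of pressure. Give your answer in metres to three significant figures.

γ = 0.892 × 9.81 = 8.75052 kN/m³.
Let θ = 72° be the plate's angle to the horizontal; measure y along the incline from where the plane meets the free surface. Vertical depth h = y·sinθ with sinθ = 0.951057.
The centroid is at the centre, 0.355 m below the top of the plate, so y_c = 3.09 + 0.355 = 3.445 m and h_c = 3.445 × 0.951057 = 3.27639 m.
A = π(0.355)² = 0.395919 m².
Resultant F = γ·h_c·A = 8.75052 × 3.27639 × 0.395919 = 11.351 kN.
I_c = πr⁴/4 = π × 0.355⁴/4 = 0.0124739 m⁴.
Centre of pressure: y_p = y_c + I_c/(y_c·A) = 3.445 + 0.0124739/(3.445 × 0.395919) = 3.445 + 0.00914548 = 3.45415 m along the plane.

y_p = 3.45 m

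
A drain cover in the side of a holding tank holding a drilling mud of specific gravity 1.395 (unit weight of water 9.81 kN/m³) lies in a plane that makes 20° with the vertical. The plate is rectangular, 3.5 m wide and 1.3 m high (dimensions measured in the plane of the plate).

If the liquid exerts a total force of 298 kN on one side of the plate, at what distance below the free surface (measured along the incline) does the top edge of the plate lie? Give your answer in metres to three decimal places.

γ = 1.395 × 9.81 = 13.68495 kN/m³.
A = 3.5 × 1.3 = 4.55 m².
From F = γ·h_c·A, the centroid depth is h_c = 298/(13.68495 × 4.55) = 4.78588 m.
The plate makes 20° with the vertical, i.e. θ = 90° − 20° = 70° to the horizontal. Measuring y along the incline from the free-surface line, vertical depth h = y·sinθ with sinθ = 0.939693.
Along the incline, y_c = h_c/sinθ = 4.78588/0.939693 = 5.09303 m.
The centroid lies 1.3/2 = 0.65 m below the top edge, so the top edge sits at y_top = 5.09303 − 0.65 = 4.44303 m along the incline.

y_top ≈ 4.443 m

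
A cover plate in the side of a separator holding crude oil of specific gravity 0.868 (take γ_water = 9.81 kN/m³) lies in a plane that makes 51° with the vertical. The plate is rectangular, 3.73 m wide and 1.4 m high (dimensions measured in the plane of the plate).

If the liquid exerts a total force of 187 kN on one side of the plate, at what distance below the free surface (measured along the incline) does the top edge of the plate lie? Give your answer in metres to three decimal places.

γ = 0.868 × 9.81 = 8.51508 kN/m³.
A = 3.73 × 1.4 = 5.222 m².
From F = γ·h_c·A, the centroid depth is h_c = 187/(8.51508 × 5.222) = 4.20548 m.
The plate makes 51° with the vertical, i.e. θ = 90° − 51° = 39° to the horizontal. Measuring y along the incline from the free-surface line, vertical depth h = y·sinθ with sinθ = 0.629320.
Along the incline, y_c = h_c/sinθ = 4.20548/0.629320 = 6.68258 m.
The centroid lies 1.4/2 = 0.7 m below the top edge, so the top edge sits at y_top = 6.68258 − 0.7 = 5.98258 m along the incline.

y_top ≈ 5.983 m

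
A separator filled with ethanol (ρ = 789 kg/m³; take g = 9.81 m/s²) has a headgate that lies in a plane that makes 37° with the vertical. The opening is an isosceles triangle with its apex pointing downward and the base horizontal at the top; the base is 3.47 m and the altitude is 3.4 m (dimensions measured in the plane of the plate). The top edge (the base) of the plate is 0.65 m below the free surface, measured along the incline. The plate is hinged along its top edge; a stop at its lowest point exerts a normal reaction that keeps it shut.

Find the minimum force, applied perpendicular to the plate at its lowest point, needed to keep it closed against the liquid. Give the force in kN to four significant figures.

γ = ρg = 789 × 9.81 / 1000 = 7.74009 kN/m³.
The plate makes 37° with the vertical, i.e. θ = 90° − 37° = 53° to the horizontal. Measuring y along the incline from the free-surface line, vertical depth h = y·sinθ with sinθ = 0.798636.
With the apex down, the centroid sits h/3 = 3.4/3 = 1.13333 m below the base (the top edge), so y_c = 0.65 + 1.13333 = 1.78333 m and h_c = 1.78333 × 0.798636 = 1.42423 m.
A = ½ × 3.47 × 3.4 = 5.899 m².
Resultant F = γ·h_c·A = 7.74009 × 1.42423 × 5.899 = 65.0286 kN.
I_c = b·h³/36 = 3.47 × 3.4³/36 = 3.78847 m⁴.
Centre of pressure: y_p = y_c + I_c/(y_c·A) = 1.78333 + 3.78847/(1.78333 × 5.899) = 1.78333 + 0.360125 = 2.14345 m along the plane.
The resultant acts 1.13333 + 0.360125 = 1.49345 m (along the plate) below the hinge at the top edge, so the moment about the hinge is M = F × 1.49345 = 65.0286 × 1.49345 = 97.117 kN·m.
A normal force at the bottom, 3.4 m from the hinge, must supply this moment: P = 97.117/3.4 = 28.5638 kN.

P ≈ 28.56 kN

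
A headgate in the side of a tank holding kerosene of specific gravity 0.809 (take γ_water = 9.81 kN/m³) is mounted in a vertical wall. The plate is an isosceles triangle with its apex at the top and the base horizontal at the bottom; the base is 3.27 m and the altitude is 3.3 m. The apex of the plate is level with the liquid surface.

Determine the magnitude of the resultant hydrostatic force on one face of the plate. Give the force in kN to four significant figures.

γ = 0.809 × 9.81 = 7.93629 kN/m³.
With the apex up, the centroid sits 2h/3 = 2 × 3.3/3 = 2.2 m below the apex, so the centroid depth is h_c = 2.2 m.
A = ½ × 3.27 × 3.3 = 5.3955 m².
Resultant F = γ·h_c·A = 7.93629 × 2.2 × 5.3955 = 94.2046 kN.

F ≈ 94.20 kN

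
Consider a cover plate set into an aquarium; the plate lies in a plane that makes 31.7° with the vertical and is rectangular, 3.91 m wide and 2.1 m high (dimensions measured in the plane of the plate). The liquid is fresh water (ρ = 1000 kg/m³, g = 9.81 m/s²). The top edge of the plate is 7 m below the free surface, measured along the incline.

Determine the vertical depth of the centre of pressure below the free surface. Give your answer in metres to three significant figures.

γ = ρg = 1000 × 9.81 = 9810 N/m³ = 9.81 kN/m³.
The plate makes 31.7° with the vertical, i.e. θ = 90° − 31.7° = 58.3° to the horizontal. Measuring y along the incline from the free-surface line, vertical depth h = y·sinθ with sinθ = 0.850811.
The centroid lies 2.1/2 = 1.05 m below the top edge, so y_c = 7 + 1.05 = 8.05 m and h_c = 8.05 × 0.850811 = 6.84903 m.
A = 3.91 × 2.1 = 8.211 m².
Resultant F = γ·h_c·A = 9.81 × 6.84903 × 8.211 = 551.689 kN.
I_c = b·h³/12 = 3.91 × 2.1³/12 = 3.01754 m⁴.
Centre of pressure: y_p = y_c + I_c/(y_c·A) = 8.05 + 3.01754/(8.05 × 8.211) = 8.05 + 0.0456521 = 8.09565 m along the plane.
Vertically, h_p = y_p·sinθ = 8.09565 × 0.850811 = 6.88787 m.

h_p = 6.89 m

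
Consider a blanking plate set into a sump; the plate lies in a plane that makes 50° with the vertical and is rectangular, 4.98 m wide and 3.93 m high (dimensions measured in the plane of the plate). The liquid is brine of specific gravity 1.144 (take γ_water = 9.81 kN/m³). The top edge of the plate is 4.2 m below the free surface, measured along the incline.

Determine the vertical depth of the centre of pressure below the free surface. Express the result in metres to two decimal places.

γ = 1.144 × 9.81 = 11.22264 kN/m³.
The plate makes 50° with the vertical, i.e. θ = 90° − 50° = 40° to the horizontal. Measuring y along the incline from the free-surface line, vertical depth h = y·sinθ with sinθ = 0.642788.
The centroid lies 3.93/2 = 1.965 m below the top edge, so y_c = 4.2 + 1.965 = 6.165 m and h_c = 6.165 × 0.642788 = 3.96279 m.
A = 4.98 × 3.93 = 19.5714 m².
Resultant F = γ·h_c·A = 11.22264 × 3.96279 × 19.5714 = 870.398 kN.
I_c = b·h³/12 = 4.98 × 3.93³/12 = 25.1899 m⁴.
Centre of pressure: y_p = y_c + I_c/(y_c·A) = 6.165 + 25.1899/(6.165 × 19.5714) = 6.165 + 0.208772 = 6.37377 m along the plane.
Vertically, h_p = y_p·sinθ = 6.37377 × 0.642788 = 4.09698 m.

h_p = 4.10 m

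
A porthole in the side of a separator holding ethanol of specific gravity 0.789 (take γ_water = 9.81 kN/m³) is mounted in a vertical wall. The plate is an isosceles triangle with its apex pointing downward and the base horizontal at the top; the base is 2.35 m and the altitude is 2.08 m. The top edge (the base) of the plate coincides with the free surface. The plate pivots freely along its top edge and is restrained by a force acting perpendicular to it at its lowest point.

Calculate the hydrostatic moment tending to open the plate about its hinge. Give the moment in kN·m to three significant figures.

M ≈ 13.6 kN·m

γ = 0.789 × 9.81 = 7.74009 kN/m³.
With the apex down, the centroid sits h/3 = 2.08/3 = 0.693333 m below the base (the top edge), so the centroid depth is h_c = 0.693333 m.
A = ½ × 2.35 × 2.08 = 2.444 m².
Resultant F = γ·h_c·A = 7.74009 × 0.693333 × 2.444 = 13.1156 kN.
I_c = b·h³/36 = 2.35 × 2.08³/36 = 0.587429 m⁴.
Centre of pressure: y_p = y_c + I_c/(y_c·A) = 0.693333 + 0.587429/(0.693333 × 2.444) = 0.693333 + 0.346667 = 1.04 m along the plane.
The resultant acts 0.693333 + 0.346667 = 1.04 m (along the plate) below the hinge at the top edge, so the moment about the hinge is M = F × 1.04 = 13.1156 × 1.04 = 13.6402 kN·m.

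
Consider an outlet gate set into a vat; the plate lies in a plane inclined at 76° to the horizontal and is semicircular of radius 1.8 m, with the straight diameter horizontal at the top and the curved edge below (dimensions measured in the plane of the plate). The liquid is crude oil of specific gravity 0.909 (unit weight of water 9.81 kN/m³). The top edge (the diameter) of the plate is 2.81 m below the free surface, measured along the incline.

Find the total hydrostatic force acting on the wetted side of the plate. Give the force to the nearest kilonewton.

γ = 0.909 × 9.81 = 8.91729 kN/m³.
Let θ = 76° be the plate's angle to the horizontal; measure y along the incline from where the plane meets the free surface. Vertical depth h = y·sinθ with sinθ = 0.970296.
The centroid of a semicircle lies 4r/(3π) = 0.763944 m from the diameter, here below the top edge, so y_c = 2.81 + 0.763944 = 3.57394 m and h_c = 3.57394 × 0.970296 = 3.46778 m.
A = πr²/2 = π × 1.8²/2 = 5.08938 m².
Resultant F = γ·h_c·A = 8.91729 × 3.46778 × 5.08938 = 157.38 kN.

F ≈ 157 kN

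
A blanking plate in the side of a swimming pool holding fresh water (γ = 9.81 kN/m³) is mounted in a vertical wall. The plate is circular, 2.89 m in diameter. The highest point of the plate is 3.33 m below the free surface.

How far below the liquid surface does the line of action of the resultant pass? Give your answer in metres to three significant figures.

h_p = 4.88 m

γ = 9.81 kN/m³.
The centroid is at the centre, 1.445 m below the top of the plate, so the centroid depth is h_c = 3.33 + 1.445 = 4.775 m.
A = π(1.445)² = 6.55972 m².
Resultant F = γ·h_c·A = 9.81 × 4.775 × 6.55972 = 307.275 kN.
I_c = πr⁴/4 = π × 1.445⁴/4 = 3.42422 m⁴.
Centre of pressure: y_p = y_c + I_c/(y_c·A) = 4.775 + 3.42422/(4.775 × 6.55972) = 4.775 + 0.109321 = 4.88432 m along the plane.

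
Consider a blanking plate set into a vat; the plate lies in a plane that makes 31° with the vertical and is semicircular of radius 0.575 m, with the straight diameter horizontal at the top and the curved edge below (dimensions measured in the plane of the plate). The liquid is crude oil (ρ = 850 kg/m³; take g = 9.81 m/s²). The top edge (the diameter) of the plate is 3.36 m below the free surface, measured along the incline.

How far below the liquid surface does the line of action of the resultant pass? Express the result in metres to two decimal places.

h_p = 3.09 m

γ = ρg = 850 × 9.81 / 1000 = 8.3385 kN/m³.
The plate makes 31° with the vertical, i.e. θ = 90° − 31° = 59° to the horizontal. Measuring y along the incline from the free-surface line, vertical depth h = y·sinθ with sinθ = 0.857167.
The centroid of a semicircle lies 4r/(3π) = 0.244038 m from the diameter, here below the top edge, so y_c = 3.36 + 0.244038 = 3.60404 m and h_c = 3.60404 × 0.857167 = 3.08926 m.
A = πr²/2 = π × 0.575²/2 = 0.519345 m².
Resultant F = γ·h_c·A = 8.3385 × 3.08926 × 0.519345 = 13.3782 kN.
I_c = (π/8 − 8/(9π))·r⁴ = 0.109757 × 0.575⁴ = 0.0119979 m⁴.
Centre of pressure: y_p = y_c + I_c/(y_c·A) = 3.60404 + 0.0119979/(3.60404 × 0.519345) = 3.60404 + 0.00641002 = 3.61045 m along the plane.
Vertically, h_p = y_p·sinθ = 3.61045 × 0.857167 = 3.09476 m.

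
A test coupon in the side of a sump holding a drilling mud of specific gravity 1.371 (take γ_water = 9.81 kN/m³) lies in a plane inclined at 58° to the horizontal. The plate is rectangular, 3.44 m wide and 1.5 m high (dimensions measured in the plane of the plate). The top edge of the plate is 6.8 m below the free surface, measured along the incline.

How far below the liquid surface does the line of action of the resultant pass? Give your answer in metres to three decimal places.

h_p = 6.424 m

γ = 1.371 × 9.81 = 13.44951 kN/m³.
Let θ = 58° be the plate's angle to the horizontal; measure y along the incline from where the plane meets the free surface. Vertical depth h = y·sinθ with sinθ = 0.848048.
The centroid lies 1.5/2 = 0.75 m below the top edge, so y_c = 6.8 + 0.75 = 7.55 m and h_c = 7.55 × 0.848048 = 6.40276 m.
A = 3.44 × 1.5 = 5.16 m².
Resultant F = γ·h_c·A = 13.44951 × 6.40276 × 5.16 = 444.348 kN.
I_c = b·h³/12 = 3.44 × 1.5³/12 = 0.9675 m⁴.
Centre of pressure: y_p = y_c + I_c/(y_c·A) = 7.55 + 0.9675/(7.55 × 5.16) = 7.55 + 0.0248344 = 7.57483 m along the plane.
Vertically, h_p = y_p·sinθ = 7.57483 × 0.848048 = 6.42382 m.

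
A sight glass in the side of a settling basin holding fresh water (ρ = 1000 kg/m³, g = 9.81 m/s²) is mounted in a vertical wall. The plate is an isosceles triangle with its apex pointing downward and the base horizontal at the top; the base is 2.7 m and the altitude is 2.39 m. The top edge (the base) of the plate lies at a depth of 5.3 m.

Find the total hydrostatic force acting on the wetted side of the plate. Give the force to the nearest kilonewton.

γ = ρg = 1000 × 9.81 = 9810 N/m³ = 9.81 kN/m³.
With the apex down, the centroid sits h/3 = 2.39/3 = 0.796667 m below the base (the top edge), so the centroid depth is h_c = 5.3 + 0.796667 = 6.09667 m.
A = ½ × 2.7 × 2.39 = 3.2265 m².
Resultant F = γ·h_c·A = 9.81 × 6.09667 × 3.2265 = 192.972 kN.

F ≈ 193 kN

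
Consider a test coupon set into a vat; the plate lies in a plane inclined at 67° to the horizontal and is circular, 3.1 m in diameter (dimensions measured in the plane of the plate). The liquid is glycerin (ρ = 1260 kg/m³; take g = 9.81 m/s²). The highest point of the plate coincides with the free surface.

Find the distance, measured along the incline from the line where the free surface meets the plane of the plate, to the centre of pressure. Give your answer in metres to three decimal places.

y_p = 1.938 m

γ = ρg = 1260 × 9.81 / 1000 = 12.3606 kN/m³.
Let θ = 67° be the plate's angle to the horizontal; measure y along the incline from where the plane meets the free surface. Vertical depth h = y·sinθ with sinθ = 0.920505.
The centroid is at the centre, 1.55 m below the top of the plate, so y_c = 1.55 m and h_c = 1.55 × 0.920505 = 1.42678 m.
A = π(1.55)² = 7.54768 m².
Resultant F = γ·h_c·A = 12.3606 × 1.42678 × 7.54768 = 133.11 kN.
I_c = πr⁴/4 = π × 1.55⁴/4 = 4.53332 m⁴.
Centre of pressure: y_p = y_c + I_c/(y_c·A) = 1.55 + 4.53332/(1.55 × 7.54768) = 1.55 + 0.3875 = 1.9375 m along the plane.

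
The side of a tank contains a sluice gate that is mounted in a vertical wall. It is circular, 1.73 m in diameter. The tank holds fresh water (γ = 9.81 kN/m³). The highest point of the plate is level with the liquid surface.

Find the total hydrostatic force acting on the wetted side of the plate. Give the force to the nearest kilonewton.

γ = 9.81 kN/m³.
The centroid is at the centre, 0.865 m below the top of the plate, so the centroid depth is h_c = 0.865 m.
A = π(0.865)² = 2.35062 m².
Resultant F = γ·h_c·A = 9.81 × 0.865 × 2.35062 = 19.9465 kN.

F ≈ 20 kN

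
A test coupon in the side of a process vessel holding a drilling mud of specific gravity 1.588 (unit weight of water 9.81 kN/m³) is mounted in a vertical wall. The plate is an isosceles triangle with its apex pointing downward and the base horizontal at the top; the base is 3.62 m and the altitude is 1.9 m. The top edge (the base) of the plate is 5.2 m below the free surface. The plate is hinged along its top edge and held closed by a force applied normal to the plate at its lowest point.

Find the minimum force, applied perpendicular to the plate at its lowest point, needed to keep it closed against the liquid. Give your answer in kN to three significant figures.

P ≈ 110 kN

γ = 1.588 × 9.81 = 15.57828 kN/m³.
With the apex down, the centroid sits h/3 = 1.9/3 = 0.633333 m below the base (the top edge), so the centroid depth is h_c = 5.2 + 0.633333 = 5.83333 m.
A = ½ × 3.62 × 1.9 = 3.439 m².
Resultant F = γ·h_c·A = 15.57828 × 5.83333 × 3.439 = 312.513 kN.
I_c = b·h³/36 = 3.62 × 1.9³/36 = 0.689711 m⁴.
Centre of pressure: y_p = y_c + I_c/(y_c·A) = 5.83333 + 0.689711/(5.83333 × 3.439) = 5.83333 + 0.034381 = 5.86771 m along the plane.
The resultant acts 0.633333 + 0.034381 = 0.667714 m (along the plate) below the hinge at the top edge, so the moment about the hinge is M = F × 0.667714 = 312.513 × 0.667714 = 208.669 kN·m.
A normal force at the bottom, 1.9 m from the hinge, must supply this moment: P = 208.669/1.9 = 109.826 kN.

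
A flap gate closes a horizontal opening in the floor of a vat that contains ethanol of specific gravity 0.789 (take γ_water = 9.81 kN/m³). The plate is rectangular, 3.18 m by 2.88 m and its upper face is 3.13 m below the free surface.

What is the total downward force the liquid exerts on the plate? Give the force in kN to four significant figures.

F ≈ 221.9 kN

γ = 0.789 × 9.81 = 7.74009 kN/m³.
The plate is horizontal, so pressure is uniform at p = γ·h = 7.74009 × 3.13 = 24.2265 kN/m².
A = 3.18 × 2.88 = 9.1584 m².
F = p·A = 24.2265 × 9.1584 = 221.876 kN.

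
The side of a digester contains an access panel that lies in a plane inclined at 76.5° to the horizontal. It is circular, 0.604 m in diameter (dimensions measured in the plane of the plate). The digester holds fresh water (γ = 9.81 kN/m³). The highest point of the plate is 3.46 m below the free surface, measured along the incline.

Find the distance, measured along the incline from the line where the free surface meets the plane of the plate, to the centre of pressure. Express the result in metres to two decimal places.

y_p = 3.77 m

γ = 9.81 kN/m³.
Let θ = 76.5° be the plate's angle to the horizontal; measure y along the incline from where the plane meets the free surface. Vertical depth h = y·sinθ with sinθ = 0.972370.
The centroid is at the centre, 0.302 m below the top of the plate, so y_c = 3.46 + 0.302 = 3.762 m and h_c = 3.762 × 0.972370 = 3.65806 m.
A = π(0.302)² = 0.286526 m².
Resultant F = γ·h_c·A = 9.81 × 3.65806 × 0.286526 = 10.2821 kN.
I_c = πr⁴/4 = π × 0.302⁴/4 = 0.00653308 m⁴.
Centre of pressure: y_p = y_c + I_c/(y_c·A) = 3.762 + 0.00653308/(3.762 × 0.286526) = 3.762 + 0.00606087 = 3.76806 m along the plane.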